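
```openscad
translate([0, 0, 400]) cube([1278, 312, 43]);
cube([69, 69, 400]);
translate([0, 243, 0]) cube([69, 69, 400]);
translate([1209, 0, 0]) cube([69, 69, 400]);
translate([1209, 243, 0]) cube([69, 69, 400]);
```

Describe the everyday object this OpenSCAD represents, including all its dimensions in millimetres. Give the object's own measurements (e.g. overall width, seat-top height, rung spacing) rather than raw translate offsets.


A long wooden bench with a 1278 mm (x) × 312 mm (y) seat, 43 mm thick, its top surface 443 mm above the floor. Four 69 mm square legs at the seat corners, flush with the edges, run from z = 0 to the seat underside.


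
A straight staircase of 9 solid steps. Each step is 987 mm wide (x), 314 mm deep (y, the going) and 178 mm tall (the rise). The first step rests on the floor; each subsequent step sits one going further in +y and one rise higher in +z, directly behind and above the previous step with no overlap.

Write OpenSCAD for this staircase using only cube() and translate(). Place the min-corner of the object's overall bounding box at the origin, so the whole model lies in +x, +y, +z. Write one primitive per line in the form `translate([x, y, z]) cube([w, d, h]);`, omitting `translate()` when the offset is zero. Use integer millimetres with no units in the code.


cube([987, 314, 178]);
translate([0, 314, 178]) cube([987, 314, 178]);
translate([0, 628, 356]) cube([987, 314, 178]);
translate([0, 942, 534]) cube([987, 314, 178]);
translate([0, 1256, 712]) cube([987, 314, 178]);
translate([0, 1570, 890]) cube([987, 314, 178]);
translate([0, 1884, 1068]) cube([987, 314, 178]);
translate([0, 2198, 1246]) cube([987, 314, 178]);
translate([0, 2512, 1424]) cube([987, 314, 178]);


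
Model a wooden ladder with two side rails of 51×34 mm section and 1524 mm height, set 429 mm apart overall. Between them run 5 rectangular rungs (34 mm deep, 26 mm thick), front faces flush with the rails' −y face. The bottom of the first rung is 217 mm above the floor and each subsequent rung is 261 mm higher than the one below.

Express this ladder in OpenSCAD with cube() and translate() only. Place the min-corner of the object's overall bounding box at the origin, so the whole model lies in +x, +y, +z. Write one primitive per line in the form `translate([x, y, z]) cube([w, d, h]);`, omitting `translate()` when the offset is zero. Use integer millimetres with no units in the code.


cube([51, 34, 1524]);
translate([378, 0, 0]) cube([51, 34, 1524]);
translate([51, 0, 217]) cube([327, 34, 26]);
translate([51, 0, 478]) cube([327, 34, 26]);
translate([51, 0, 739]) cube([327, 34, 26]);
translate([51, 0, 1000]) cube([327, 34, 26]);
translate([51, 0, 1261]) cube([327, 34, 26]);


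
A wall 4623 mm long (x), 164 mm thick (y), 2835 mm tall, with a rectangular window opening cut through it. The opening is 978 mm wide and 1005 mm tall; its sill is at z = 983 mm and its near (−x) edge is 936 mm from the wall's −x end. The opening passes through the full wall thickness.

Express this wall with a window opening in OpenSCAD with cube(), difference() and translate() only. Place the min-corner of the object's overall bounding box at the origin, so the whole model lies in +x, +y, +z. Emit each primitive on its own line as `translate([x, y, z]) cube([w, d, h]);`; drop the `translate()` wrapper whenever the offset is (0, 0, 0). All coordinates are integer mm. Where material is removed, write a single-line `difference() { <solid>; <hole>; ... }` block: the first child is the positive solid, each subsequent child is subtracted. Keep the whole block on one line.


difference() { cube([4623, 164, 2835]); translate([936, 0, 983]) cube([978, 164, 1005]); }


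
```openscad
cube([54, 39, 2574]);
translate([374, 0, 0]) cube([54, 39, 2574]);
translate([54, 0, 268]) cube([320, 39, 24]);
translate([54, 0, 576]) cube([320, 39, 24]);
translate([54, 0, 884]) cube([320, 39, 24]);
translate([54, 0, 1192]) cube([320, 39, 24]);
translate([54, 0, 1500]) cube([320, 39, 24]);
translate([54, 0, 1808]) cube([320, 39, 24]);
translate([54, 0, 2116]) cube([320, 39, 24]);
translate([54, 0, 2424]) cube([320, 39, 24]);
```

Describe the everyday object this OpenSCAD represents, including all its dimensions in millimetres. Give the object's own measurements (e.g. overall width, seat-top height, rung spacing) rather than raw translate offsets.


A straight ladder. Two 54×39 mm vertical rails, 2574 mm tall, stand 428 mm apart (outside-to-outside) with their front faces coplanar on the −y side. 8 rungs, each 39 mm deep and 24 mm tall, span between the inner faces of the rails, front faces flush with the rails. The lowest rung's underside is at z = 268 mm and rungs are spaced 308 mm apart (underside to underside).


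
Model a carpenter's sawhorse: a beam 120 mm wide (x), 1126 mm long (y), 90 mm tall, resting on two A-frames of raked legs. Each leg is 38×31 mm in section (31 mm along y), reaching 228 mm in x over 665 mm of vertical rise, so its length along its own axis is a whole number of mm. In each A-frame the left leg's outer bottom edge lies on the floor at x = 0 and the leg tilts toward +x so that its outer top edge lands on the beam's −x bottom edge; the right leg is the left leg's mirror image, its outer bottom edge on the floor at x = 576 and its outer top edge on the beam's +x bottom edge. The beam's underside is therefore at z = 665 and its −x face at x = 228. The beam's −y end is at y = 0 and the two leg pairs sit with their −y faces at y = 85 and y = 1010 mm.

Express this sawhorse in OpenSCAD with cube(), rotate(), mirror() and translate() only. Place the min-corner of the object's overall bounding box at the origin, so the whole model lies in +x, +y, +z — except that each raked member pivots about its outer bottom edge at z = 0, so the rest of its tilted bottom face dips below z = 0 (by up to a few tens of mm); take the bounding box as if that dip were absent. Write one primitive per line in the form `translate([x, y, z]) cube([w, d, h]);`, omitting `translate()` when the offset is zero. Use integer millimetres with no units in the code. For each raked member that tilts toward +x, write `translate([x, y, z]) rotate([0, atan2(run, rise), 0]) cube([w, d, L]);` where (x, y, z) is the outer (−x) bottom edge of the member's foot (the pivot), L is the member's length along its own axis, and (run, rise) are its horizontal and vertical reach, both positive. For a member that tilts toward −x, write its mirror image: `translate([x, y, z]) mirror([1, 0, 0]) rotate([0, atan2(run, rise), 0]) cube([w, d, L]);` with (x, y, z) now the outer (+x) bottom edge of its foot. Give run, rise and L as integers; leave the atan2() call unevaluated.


// leg length = √(228² + 665²) = 703
// right-leg outer foot x = 2·228 + 120 = 576
// beam min-corner = (228, 0, 665)
translate([228, 0, 665]) cube([120, 1126, 90]);
translate([0, 85, 0]) rotate([0, atan2(228, 665), 0]) cube([38, 31, 703]);
translate([576, 85, 0]) mirror([1, 0, 0]) rotate([0, atan2(228, 665), 0]) cube([38, 31, 703]);
translate([0, 1010, 0]) rotate([0, atan2(228, 665), 0]) cube([38, 31, 703]);
translate([576, 1010, 0]) mirror([1, 0, 0]) rotate([0, atan2(228, 665), 0]) cube([38, 31, 703]);


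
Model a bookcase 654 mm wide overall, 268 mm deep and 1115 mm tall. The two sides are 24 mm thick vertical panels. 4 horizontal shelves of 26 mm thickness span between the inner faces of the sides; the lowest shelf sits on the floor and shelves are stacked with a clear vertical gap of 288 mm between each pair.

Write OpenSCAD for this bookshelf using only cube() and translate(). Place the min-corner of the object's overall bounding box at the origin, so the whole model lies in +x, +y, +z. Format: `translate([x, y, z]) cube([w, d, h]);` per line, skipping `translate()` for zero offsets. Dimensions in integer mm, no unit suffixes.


cube([24, 268, 1115]);
translate([630, 0, 0]) cube([24, 268, 1115]);
translate([24, 0, 0]) cube([606, 268, 26]);
translate([24, 0, 314]) cube([606, 268, 26]);
translate([24, 0, 628]) cube([606, 268, 26]);
translate([24, 0, 942]) cube([606, 268, 26]);


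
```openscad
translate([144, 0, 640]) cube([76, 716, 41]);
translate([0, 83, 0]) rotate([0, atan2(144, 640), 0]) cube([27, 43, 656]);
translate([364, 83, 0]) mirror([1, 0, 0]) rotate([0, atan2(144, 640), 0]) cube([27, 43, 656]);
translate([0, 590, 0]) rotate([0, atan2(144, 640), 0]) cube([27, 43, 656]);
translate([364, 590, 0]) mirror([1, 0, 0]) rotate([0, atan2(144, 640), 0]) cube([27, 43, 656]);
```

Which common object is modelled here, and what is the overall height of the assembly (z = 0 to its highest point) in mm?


A sawhorse. The overall height is 681 mm.

A beam across two mirrored pairs of raked legs — a sawhorse. The beam's underside is at z = 640 (matching the legs' vertical rise in atan2(144, 640)) and the beam is 41 mm tall, so its top is at 640 + 41 = 681 mm. The raked legs top out at the beam's underside, so that is the highest point.


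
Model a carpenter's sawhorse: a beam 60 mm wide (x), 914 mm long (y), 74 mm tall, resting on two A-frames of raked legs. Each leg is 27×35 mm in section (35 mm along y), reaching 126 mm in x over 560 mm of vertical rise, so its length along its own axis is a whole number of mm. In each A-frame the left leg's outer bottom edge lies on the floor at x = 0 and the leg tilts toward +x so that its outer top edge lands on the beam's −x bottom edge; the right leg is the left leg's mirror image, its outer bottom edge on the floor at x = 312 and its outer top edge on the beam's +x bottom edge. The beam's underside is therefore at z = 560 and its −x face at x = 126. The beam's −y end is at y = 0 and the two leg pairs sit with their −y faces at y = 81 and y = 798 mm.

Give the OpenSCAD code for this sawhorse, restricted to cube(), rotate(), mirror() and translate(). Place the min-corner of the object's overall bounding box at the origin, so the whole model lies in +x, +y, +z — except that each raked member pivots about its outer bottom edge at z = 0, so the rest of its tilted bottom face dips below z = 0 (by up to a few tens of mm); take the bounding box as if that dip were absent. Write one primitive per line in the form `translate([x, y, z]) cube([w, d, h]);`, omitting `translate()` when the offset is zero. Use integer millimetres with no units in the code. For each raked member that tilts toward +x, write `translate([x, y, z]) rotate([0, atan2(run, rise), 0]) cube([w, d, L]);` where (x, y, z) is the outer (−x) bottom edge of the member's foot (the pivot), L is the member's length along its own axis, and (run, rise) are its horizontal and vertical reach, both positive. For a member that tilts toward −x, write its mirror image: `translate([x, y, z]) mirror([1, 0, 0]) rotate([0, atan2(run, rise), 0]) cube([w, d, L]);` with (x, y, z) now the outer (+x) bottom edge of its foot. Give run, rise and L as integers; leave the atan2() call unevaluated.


translate([126, 0, 560]) cube([60, 914, 74]);
translate([0, 81, 0]) rotate([0, atan2(126, 560), 0]) cube([27, 35, 574]);
translate([312, 81, 0]) mirror([1, 0, 0]) rotate([0, atan2(126, 560), 0]) cube([27, 35, 574]);
translate([0, 798, 0]) rotate([0, atan2(126, 560), 0]) cube([27, 35, 574]);
translate([312, 798, 0]) mirror([1, 0, 0]) rotate([0, atan2(126, 560), 0]) cube([27, 35, 574]);


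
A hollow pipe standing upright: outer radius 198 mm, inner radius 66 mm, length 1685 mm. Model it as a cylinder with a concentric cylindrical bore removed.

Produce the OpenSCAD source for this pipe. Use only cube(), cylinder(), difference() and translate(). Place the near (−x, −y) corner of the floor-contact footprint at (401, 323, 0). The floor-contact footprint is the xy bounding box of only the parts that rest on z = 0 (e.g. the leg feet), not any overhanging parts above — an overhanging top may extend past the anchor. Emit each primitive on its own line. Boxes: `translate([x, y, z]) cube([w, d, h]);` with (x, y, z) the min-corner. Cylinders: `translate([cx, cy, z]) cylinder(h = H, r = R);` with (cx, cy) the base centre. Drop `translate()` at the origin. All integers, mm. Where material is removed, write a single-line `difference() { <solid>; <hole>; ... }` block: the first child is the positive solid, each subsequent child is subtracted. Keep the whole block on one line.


difference() { translate([599, 521, 0]) cylinder(h = 1685, r = 198); translate([599, 521, 0]) cylinder(h = 1685, r = 66); }


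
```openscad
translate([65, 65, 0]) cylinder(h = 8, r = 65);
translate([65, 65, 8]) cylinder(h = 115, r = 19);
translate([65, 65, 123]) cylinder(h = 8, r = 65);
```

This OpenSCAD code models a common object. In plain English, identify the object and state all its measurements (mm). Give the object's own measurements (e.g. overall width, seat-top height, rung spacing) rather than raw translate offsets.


A spool: two coaxial disc flanges of radius 65 mm and thickness 8 mm, joined by a core cylinder of radius 19 mm and height 115 mm. The lower flange rests on z = 0 and the three cylinders share a vertical axis.


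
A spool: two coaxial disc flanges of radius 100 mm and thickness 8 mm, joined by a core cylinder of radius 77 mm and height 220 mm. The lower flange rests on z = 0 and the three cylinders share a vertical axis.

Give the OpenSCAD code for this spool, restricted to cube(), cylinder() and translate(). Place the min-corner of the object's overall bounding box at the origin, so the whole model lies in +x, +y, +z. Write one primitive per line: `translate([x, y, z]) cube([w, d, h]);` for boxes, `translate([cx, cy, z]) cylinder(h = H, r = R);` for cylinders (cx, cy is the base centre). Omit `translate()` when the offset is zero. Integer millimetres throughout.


translate([100, 100, 0]) cylinder(h = 8, r = 100);
translate([100, 100, 8]) cylinder(h = 220, r = 77);
translate([100, 100, 228]) cylinder(h = 8, r = 100);


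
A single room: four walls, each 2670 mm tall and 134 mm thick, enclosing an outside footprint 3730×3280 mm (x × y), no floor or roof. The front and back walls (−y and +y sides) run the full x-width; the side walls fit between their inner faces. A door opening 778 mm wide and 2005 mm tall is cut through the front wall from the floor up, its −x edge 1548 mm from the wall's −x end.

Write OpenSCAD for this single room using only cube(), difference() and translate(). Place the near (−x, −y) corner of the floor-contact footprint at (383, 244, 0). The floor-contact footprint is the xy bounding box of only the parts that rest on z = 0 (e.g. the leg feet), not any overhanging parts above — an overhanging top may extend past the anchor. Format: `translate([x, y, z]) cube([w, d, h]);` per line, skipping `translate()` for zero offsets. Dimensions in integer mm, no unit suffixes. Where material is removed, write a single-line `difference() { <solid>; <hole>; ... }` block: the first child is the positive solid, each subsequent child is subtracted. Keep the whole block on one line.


difference() { translate([383, 244, 0]) cube([3730, 134, 2670]); translate([1931, 244, 0]) cube([778, 134, 2005]); }
translate([383, 3390, 0]) cube([3730, 134, 2670]);
translate([383, 378, 0]) cube([134, 3012, 2670]);
translate([3979, 378, 0]) cube([134, 3012, 2670]);


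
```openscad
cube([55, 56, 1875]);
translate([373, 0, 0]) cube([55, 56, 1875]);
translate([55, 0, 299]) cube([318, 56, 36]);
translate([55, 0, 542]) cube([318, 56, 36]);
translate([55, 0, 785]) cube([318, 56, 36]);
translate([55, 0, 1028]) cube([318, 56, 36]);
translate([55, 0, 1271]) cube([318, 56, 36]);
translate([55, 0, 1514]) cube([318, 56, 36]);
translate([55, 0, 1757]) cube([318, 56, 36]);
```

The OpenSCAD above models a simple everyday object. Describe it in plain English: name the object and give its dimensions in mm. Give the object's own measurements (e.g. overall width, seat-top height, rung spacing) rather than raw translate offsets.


A straight ladder. Two 55×56 mm vertical rails, 1875 mm tall, stand 428 mm apart (outside-to-outside) with their front faces coplanar on the −y side. 7 rungs, each 56 mm deep and 36 mm tall, span between the inner faces of the rails, front faces flush with the rails. The lowest rung's underside is at z = 299 mm and rungs are spaced 243 mm apart (underside to underside).


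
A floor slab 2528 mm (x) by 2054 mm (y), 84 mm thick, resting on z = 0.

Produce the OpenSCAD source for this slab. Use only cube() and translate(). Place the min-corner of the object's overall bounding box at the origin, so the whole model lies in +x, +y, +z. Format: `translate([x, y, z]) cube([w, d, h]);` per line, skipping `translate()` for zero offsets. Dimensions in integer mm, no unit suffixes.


cube([2528, 2054, 84]);


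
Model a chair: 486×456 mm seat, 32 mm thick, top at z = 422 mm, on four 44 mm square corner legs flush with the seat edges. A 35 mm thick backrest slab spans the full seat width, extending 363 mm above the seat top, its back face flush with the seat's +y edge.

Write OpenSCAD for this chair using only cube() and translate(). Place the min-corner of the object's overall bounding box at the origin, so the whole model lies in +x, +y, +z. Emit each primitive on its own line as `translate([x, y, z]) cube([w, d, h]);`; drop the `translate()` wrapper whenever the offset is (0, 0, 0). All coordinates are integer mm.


translate([0, 0, 390]) cube([486, 456, 32]);
cube([44, 44, 390]);
translate([442, 0, 0]) cube([44, 44, 390]);
translate([0, 412, 0]) cube([44, 44, 390]);
translate([442, 412, 0]) cube([44, 44, 390]);
translate([0, 421, 422]) cube([486, 35, 363]);


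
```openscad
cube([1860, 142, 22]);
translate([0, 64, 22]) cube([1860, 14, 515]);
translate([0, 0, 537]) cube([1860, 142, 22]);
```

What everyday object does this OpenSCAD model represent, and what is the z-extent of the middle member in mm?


An I-beam. The web height is 515 mm.

Two wide flanges with a thin centred web — an I-beam. Overall 559 mm minus two 22 mm flanges gives a web of 559 − 2·22 = 515 mm.


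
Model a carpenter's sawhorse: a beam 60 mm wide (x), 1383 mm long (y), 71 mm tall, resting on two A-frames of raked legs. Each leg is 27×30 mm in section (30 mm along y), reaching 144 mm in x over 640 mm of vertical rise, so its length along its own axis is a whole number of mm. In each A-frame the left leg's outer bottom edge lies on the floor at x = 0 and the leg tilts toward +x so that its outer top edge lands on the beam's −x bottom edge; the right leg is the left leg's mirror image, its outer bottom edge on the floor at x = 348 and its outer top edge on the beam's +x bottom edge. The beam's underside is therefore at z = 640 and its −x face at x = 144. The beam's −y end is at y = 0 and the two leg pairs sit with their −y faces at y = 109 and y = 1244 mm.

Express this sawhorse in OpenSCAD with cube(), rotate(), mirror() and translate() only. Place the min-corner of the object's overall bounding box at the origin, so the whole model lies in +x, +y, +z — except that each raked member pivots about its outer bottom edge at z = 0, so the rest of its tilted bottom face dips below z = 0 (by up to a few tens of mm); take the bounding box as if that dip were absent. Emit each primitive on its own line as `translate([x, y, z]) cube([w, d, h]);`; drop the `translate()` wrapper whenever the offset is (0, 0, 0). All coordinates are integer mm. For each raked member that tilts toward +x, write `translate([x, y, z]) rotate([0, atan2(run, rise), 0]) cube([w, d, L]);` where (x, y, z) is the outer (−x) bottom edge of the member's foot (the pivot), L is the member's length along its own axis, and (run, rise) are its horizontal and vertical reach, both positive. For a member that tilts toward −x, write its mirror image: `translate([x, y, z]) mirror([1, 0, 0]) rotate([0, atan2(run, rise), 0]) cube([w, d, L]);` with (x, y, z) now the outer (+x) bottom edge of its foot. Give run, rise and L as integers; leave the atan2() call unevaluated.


translate([144, 0, 640]) cube([60, 1383, 71]);
translate([0, 109, 0]) rotate([0, atan2(144, 640), 0]) cube([27, 30, 656]);
translate([348, 109, 0]) mirror([1, 0, 0]) rotate([0, atan2(144, 640), 0]) cube([27, 30, 656]);
translate([0, 1244, 0]) rotate([0, atan2(144, 640), 0]) cube([27, 30, 656]);
translate([348, 1244, 0]) mirror([1, 0, 0]) rotate([0, atan2(144, 640), 0]) cube([27, 30, 656]);


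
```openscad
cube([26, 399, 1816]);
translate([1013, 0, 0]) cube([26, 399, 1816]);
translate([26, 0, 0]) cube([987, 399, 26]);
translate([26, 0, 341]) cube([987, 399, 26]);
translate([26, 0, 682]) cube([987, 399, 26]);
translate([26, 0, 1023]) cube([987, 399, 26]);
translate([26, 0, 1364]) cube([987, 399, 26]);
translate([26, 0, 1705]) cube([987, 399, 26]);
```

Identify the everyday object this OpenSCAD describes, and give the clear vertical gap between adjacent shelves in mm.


A bookshelf. The clear shelf gap is 315 mm.

Two tall side panels with 6 horizontal boards between them — a bookshelf. The first two shelf undersides are at z = 0 and z = 341; with shelf thickness 26, the clear gap is 341 − 0 − 26 = 315 mm.


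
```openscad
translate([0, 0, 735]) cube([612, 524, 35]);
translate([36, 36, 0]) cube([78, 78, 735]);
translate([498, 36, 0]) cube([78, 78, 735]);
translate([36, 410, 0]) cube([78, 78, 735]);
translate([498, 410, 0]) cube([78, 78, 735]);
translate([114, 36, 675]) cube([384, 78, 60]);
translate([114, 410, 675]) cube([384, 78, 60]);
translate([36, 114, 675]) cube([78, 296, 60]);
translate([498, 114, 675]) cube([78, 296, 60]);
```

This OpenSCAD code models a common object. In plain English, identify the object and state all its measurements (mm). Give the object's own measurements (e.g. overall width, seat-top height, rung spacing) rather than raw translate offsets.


A rectangular dining table. The top is 612×524×35 mm with its upper surface at z = 770 mm. It stands on four 78×78 mm square legs, each inset 36 mm from the nearest pair of top edges, running from the floor to the underside of the top. Four apron rails, 78 mm thick and 60 mm tall, run between adjacent legs with their top edges flush with the underside of the top and their outer faces flush with the legs' outer faces.


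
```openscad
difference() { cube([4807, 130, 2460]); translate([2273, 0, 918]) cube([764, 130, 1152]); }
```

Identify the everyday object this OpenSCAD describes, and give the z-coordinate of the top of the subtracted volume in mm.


A wall with a window opening. The window head height is 2070 mm.

A wall with a rectangular opening subtracted — a window. Sill at z = 918, opening 1152 mm tall, so the head is at 918 + 1152 = 2070 mm.


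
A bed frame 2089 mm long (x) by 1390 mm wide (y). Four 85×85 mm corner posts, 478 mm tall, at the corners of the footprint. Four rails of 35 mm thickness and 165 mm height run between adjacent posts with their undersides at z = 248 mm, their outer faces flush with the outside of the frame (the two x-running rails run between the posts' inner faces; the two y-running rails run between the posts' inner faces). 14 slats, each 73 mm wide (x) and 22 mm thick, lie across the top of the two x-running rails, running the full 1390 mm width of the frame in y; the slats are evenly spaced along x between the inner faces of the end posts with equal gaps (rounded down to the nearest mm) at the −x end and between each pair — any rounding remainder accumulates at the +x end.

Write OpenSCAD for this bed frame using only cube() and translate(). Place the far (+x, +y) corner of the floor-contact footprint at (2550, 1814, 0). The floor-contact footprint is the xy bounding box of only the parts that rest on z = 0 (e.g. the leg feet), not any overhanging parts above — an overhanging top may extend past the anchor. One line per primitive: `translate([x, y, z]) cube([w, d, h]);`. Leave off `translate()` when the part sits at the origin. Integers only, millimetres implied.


translate([461, 424, 0]) cube([85, 85, 478]);
translate([461, 1729, 0]) cube([85, 85, 478]);
translate([2465, 424, 0]) cube([85, 85, 478]);
translate([2465, 1729, 0]) cube([85, 85, 478]);
translate([546, 424, 248]) cube([1919, 35, 165]);
translate([546, 1779, 248]) cube([1919, 35, 165]);
translate([461, 509, 248]) cube([35, 1220, 165]);
translate([2515, 509, 248]) cube([35, 1220, 165]);
translate([605, 424, 413]) cube([73, 1390, 22]);
translate([737, 424, 413]) cube([73, 1390, 22]);
translate([869, 424, 413]) cube([73, 1390, 22]);
translate([1001, 424, 413]) cube([73, 1390, 22]);
translate([1133, 424, 413]) cube([73, 1390, 22]);
translate([1265, 424, 413]) cube([73, 1390, 22]);
translate([1397, 424, 413]) cube([73, 1390, 22]);
translate([1529, 424, 413]) cube([73, 1390, 22]);
translate([1661, 424, 413]) cube([73, 1390, 22]);
translate([1793, 424, 413]) cube([73, 1390, 22]);
translate([1925, 424, 413]) cube([73, 1390, 22]);
translate([2057, 424, 413]) cube([73, 1390, 22]);
translate([2189, 424, 413]) cube([73, 1390, 22]);
translate([2321, 424, 413]) cube([73, 1390, 22]);


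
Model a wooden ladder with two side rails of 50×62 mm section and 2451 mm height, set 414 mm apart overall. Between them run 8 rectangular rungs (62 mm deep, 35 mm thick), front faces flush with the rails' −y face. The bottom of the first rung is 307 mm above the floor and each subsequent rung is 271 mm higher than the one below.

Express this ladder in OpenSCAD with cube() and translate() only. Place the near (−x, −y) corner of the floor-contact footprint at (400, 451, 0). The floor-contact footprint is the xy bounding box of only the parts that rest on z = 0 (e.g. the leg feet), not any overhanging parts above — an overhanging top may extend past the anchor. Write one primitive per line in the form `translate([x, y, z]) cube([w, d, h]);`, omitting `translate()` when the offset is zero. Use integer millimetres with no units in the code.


translate([400, 451, 0]) cube([50, 62, 2451]);
translate([764, 451, 0]) cube([50, 62, 2451]);
translate([450, 451, 307]) cube([314, 62, 35]);
translate([450, 451, 578]) cube([314, 62, 35]);
translate([450, 451, 849]) cube([314, 62, 35]);
translate([450, 451, 1120]) cube([314, 62, 35]);
translate([450, 451, 1391]) cube([314, 62, 35]);
translate([450, 451, 1662]) cube([314, 62, 35]);
translate([450, 451, 1933]) cube([314, 62, 35]);
translate([450, 451, 2204]) cube([314, 62, 35]);


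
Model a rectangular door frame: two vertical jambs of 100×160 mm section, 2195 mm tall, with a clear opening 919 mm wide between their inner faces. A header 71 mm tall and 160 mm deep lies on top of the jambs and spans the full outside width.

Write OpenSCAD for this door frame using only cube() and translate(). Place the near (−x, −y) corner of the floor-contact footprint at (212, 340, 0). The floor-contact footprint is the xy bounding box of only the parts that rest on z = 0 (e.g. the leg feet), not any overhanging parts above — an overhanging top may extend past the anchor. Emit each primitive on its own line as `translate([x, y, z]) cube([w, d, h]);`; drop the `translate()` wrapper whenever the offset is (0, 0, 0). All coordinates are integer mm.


translate([212, 340, 0]) cube([100, 160, 2195]);
translate([1231, 340, 0]) cube([100, 160, 2195]);
translate([212, 340, 2195]) cube([1119, 160, 71]);


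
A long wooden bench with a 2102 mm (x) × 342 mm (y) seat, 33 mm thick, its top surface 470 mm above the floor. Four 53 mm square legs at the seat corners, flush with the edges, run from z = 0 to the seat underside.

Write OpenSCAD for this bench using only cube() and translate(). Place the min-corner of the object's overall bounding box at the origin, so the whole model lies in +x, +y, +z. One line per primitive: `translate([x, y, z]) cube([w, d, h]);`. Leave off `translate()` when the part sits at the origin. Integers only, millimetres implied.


translate([0, 0, 437]) cube([2102, 342, 33]);
cube([53, 53, 437]);
translate([0, 289, 0]) cube([53, 53, 437]);
translate([2049, 0, 0]) cube([53, 53, 437]);
translate([2049, 289, 0]) cube([53, 53, 437]);


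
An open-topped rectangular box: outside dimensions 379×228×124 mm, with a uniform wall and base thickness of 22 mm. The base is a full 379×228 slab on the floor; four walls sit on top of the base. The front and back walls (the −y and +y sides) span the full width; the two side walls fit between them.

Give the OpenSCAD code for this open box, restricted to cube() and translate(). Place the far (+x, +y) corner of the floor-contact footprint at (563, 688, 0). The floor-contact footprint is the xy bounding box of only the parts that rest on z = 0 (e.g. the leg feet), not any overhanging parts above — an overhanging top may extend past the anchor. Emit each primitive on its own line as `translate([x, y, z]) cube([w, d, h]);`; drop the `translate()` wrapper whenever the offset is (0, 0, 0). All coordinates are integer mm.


translate([184, 460, 0]) cube([379, 228, 22]);
translate([184, 460, 22]) cube([379, 22, 102]);
translate([184, 666, 22]) cube([379, 22, 102]);
translate([184, 482, 22]) cube([22, 184, 102]);
translate([541, 482, 22]) cube([22, 184, 102]);


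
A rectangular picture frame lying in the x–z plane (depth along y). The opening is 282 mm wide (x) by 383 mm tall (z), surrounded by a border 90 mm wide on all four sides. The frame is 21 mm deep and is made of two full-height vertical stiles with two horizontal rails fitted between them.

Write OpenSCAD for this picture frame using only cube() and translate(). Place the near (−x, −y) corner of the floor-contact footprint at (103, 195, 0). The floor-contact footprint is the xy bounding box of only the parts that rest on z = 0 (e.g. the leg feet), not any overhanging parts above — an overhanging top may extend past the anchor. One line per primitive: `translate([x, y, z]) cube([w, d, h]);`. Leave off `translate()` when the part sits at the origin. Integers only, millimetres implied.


translate([103, 195, 0]) cube([90, 21, 563]);
translate([475, 195, 0]) cube([90, 21, 563]);
translate([193, 195, 0]) cube([282, 21, 90]);
translate([193, 195, 473]) cube([282, 21, 90]);


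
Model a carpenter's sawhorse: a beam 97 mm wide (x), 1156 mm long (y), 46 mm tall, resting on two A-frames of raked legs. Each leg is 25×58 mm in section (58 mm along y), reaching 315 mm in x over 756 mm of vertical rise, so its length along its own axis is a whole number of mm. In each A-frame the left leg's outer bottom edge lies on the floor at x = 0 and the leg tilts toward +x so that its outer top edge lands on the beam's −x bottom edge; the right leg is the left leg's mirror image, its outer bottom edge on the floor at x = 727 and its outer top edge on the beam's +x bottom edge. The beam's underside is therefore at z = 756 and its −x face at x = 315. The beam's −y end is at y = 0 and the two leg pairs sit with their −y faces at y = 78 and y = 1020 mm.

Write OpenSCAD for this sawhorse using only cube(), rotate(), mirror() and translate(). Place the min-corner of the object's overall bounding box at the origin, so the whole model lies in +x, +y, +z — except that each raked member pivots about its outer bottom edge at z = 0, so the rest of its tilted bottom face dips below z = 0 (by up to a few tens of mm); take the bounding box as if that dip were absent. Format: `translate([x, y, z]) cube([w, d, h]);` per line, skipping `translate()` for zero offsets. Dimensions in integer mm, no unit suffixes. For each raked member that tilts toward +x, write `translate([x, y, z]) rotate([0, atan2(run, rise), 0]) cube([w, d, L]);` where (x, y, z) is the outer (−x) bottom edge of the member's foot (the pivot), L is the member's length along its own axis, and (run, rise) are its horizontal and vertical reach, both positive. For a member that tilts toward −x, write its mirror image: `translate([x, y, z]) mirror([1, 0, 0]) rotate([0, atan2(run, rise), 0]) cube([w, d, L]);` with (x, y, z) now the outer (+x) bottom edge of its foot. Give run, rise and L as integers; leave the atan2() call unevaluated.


translate([315, 0, 756]) cube([97, 1156, 46]);
translate([0, 78, 0]) rotate([0, atan2(315, 756), 0]) cube([25, 58, 819]);
translate([727, 78, 0]) mirror([1, 0, 0]) rotate([0, atan2(315, 756), 0]) cube([25, 58, 819]);
translate([0, 1020, 0]) rotate([0, atan2(315, 756), 0]) cube([25, 58, 819]);
translate([727, 1020, 0]) mirror([1, 0, 0]) rotate([0, atan2(315, 756), 0]) cube([25, 58, 819]);


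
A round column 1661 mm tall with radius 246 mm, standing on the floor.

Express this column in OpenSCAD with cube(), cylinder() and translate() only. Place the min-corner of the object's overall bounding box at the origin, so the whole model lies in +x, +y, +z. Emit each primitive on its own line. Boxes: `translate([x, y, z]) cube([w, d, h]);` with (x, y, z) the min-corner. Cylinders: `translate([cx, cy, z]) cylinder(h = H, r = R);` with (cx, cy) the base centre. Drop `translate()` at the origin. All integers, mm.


translate([246, 246, 0]) cylinder(h = 1661, r = 246);


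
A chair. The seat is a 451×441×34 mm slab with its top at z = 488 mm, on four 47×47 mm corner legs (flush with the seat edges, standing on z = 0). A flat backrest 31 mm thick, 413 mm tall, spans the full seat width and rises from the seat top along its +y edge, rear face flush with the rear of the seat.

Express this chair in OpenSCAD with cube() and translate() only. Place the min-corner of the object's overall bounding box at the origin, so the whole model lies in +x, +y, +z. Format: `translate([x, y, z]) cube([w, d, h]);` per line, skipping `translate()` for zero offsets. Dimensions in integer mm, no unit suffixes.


translate([0, 0, 454]) cube([451, 441, 34]);
cube([47, 47, 454]);
translate([404, 0, 0]) cube([47, 47, 454]);
translate([0, 394, 0]) cube([47, 47, 454]);
translate([404, 394, 0]) cube([47, 47, 454]);
translate([0, 410, 488]) cube([451, 31, 413]);


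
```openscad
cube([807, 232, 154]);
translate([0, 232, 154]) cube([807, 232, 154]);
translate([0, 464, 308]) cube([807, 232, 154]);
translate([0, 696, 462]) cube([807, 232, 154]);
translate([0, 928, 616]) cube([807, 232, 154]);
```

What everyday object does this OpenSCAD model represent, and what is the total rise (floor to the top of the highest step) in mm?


A staircase. The total rise is 770 mm.

5 identical blocks, each offset up and back from the previous — a staircase. Each step is 154 mm tall and there are 5 of them, so the total rise is 5 × 154 = 770 mm.


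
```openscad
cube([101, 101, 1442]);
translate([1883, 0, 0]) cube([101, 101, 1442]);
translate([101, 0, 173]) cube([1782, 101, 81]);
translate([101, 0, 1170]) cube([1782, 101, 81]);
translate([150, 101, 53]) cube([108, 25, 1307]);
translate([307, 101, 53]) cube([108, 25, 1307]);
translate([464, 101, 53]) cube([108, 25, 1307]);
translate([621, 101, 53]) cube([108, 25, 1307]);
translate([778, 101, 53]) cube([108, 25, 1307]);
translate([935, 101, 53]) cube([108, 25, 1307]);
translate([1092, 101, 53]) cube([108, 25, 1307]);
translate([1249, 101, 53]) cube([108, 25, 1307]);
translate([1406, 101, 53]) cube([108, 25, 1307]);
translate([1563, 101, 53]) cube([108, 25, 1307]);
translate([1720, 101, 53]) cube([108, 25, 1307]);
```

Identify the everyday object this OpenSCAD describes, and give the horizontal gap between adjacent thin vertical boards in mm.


A fence section. The picket gap is 49 mm.

Two posts, two rails, 11 pickets — a fence section. Span 1782 mm holds 11 pickets of 108 mm with 12 equal gaps: ⌊(1782 − 11·108) / 12⌋ = 49 mm.


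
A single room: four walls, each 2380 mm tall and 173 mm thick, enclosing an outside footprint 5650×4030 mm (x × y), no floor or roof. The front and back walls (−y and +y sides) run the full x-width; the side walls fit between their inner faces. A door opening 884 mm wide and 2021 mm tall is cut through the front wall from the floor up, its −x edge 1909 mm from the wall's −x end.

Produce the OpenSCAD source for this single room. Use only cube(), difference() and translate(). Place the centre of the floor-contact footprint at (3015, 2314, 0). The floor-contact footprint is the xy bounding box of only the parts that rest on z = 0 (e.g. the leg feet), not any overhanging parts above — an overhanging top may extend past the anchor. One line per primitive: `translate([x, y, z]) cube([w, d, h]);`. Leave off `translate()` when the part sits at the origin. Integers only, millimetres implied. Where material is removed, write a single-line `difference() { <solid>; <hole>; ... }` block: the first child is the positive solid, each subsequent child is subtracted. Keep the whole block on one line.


difference() { translate([190, 299, 0]) cube([5650, 173, 2380]); translate([2099, 299, 0]) cube([884, 173, 2021]); }
translate([190, 4156, 0]) cube([5650, 173, 2380]);
translate([190, 472, 0]) cube([173, 3684, 2380]);
translate([5667, 472, 0]) cube([173, 3684, 2380]);


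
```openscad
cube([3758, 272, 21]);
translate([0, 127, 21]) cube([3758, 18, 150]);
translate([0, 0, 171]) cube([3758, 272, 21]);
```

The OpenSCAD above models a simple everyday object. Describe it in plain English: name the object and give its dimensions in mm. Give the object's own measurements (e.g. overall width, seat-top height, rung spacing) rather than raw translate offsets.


An I-beam lying along x, 3758 mm long. Overall section height 192 mm. Two flanges 272 mm wide (y) and 21 mm thick, one on the floor and one at the top; a web 18 mm thick runs between them, centred on the flange width.


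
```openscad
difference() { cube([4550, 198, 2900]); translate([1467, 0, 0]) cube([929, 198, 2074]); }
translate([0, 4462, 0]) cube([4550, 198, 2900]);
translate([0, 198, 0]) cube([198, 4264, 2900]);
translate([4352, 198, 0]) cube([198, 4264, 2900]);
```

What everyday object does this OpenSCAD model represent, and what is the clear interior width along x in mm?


A single room. The interior width is 4154 mm.

Four walls enclosing a rectangle with a door in the front wall — a room. Outside width 4550 minus two 198 mm walls gives 4154 mm.


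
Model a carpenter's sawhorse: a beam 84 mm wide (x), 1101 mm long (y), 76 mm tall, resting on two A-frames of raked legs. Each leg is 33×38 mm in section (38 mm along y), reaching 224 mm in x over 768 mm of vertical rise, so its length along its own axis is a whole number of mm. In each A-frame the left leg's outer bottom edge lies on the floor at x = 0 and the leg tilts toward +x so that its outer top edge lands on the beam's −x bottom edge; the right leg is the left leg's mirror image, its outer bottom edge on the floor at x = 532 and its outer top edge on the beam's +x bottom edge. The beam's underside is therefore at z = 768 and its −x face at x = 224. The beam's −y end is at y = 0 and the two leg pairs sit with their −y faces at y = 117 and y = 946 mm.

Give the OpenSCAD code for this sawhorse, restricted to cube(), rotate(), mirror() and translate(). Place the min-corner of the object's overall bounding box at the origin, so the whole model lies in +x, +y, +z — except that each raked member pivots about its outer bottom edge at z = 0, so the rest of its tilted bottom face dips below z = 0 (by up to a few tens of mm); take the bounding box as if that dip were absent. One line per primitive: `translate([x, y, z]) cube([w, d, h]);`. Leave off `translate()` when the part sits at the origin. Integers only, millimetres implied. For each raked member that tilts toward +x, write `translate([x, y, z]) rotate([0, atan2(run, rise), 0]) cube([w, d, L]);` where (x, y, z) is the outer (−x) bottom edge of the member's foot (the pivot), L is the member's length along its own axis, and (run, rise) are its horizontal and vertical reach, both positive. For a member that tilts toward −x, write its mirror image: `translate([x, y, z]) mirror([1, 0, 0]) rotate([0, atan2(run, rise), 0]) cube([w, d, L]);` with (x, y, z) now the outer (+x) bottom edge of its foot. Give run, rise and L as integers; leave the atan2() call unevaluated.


translate([224, 0, 768]) cube([84, 1101, 76]);
translate([0, 117, 0]) rotate([0, atan2(224, 768), 0]) cube([33, 38, 800]);
translate([532, 117, 0]) mirror([1, 0, 0]) rotate([0, atan2(224, 768), 0]) cube([33, 38, 800]);
translate([0, 946, 0]) rotate([0, atan2(224, 768), 0]) cube([33, 38, 800]);
translate([532, 946, 0]) mirror([1, 0, 0]) rotate([0, atan2(224, 768), 0]) cube([33, 38, 800]);
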